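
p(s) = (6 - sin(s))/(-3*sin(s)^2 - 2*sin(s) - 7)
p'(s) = (6 - sin(s))*(6*sin(s)*cos(s) + 2*cos(s))/(-3*sin(s)^2 - 2*sin(s) - 7)^2 - cos(s)/(-3*sin(s)^2 - 2*sin(s) - 7) = (-3*sin(s)^2 + 36*sin(s) + 19)*cos(s)/(3*sin(s)^2 + 2*sin(s) + 7)^2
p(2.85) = -0.73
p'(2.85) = -0.46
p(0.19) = -0.78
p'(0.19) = 0.45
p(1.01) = -0.48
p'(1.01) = 0.21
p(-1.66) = -0.88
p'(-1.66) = 0.03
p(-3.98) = -0.52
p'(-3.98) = -0.29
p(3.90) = -0.95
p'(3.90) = 0.11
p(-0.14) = -0.91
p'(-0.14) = 0.30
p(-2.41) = -0.95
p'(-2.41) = 0.10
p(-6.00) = -0.73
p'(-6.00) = 0.46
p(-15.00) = -0.95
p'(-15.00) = 0.09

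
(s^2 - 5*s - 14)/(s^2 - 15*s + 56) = (s + 2)/(s - 8)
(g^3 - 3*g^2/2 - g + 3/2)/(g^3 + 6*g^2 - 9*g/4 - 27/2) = 2*(g^2 - 1)/(2*g^2 + 15*g + 18)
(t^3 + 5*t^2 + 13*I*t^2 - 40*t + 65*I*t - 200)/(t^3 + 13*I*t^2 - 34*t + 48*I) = (t^2 + 5*t*(1 + I) + 25*I)/(t^2 + 5*I*t + 6)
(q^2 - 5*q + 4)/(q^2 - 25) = (q^2 - 5*q + 4)/(q^2 - 25)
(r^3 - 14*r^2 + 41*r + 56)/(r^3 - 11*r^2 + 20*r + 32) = (r - 7)/(r - 4)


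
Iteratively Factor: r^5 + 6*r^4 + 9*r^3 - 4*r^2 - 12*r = (r)*(r^4 + 6*r^3 + 9*r^2 - 4*r - 12) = r*(r + 2)*(r^3 + 4*r^2 + r - 6) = r*(r + 2)^2*(r^2 + 2*r - 3) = r*(r - 1)*(r + 2)^2*(r + 3)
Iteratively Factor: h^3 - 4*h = (h + 2)*(h^2 - 2*h) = (h - 2)*(h + 2)*(h)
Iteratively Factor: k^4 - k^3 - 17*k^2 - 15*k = (k + 3)*(k^3 - 4*k^2 - 5*k) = (k + 1)*(k + 3)*(k^2 - 5*k) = (k - 5)*(k + 1)*(k + 3)*(k)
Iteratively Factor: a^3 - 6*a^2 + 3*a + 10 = (a - 2)*(a^2 - 4*a - 5) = (a - 5)*(a - 2)*(a + 1)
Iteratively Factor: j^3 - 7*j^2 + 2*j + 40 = (j - 5)*(j^2 - 2*j - 8) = (j - 5)*(j - 4)*(j + 2)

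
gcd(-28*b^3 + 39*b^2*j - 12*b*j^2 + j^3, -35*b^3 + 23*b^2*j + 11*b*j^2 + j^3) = b - j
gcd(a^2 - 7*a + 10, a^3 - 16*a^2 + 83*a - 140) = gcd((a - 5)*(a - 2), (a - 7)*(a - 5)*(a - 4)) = a - 5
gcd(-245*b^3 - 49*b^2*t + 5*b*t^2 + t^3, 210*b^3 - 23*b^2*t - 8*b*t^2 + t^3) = -35*b^2 - 2*b*t + t^2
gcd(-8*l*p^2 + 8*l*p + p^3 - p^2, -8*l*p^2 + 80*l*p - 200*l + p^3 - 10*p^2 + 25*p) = -8*l + p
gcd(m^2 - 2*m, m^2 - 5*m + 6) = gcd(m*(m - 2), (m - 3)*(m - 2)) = m - 2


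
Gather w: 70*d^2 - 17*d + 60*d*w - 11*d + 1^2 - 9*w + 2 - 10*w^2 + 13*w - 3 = 70*d^2 - 28*d - 10*w^2 + w*(60*d + 4)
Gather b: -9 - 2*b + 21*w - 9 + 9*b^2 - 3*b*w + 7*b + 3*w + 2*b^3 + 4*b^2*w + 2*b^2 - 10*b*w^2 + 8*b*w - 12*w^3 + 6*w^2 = 2*b^3 + b^2*(4*w + 11) + b*(-10*w^2 + 5*w + 5) - 12*w^3 + 6*w^2 + 24*w - 18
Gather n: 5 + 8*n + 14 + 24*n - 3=32*n + 16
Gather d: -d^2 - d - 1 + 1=-d^2 - d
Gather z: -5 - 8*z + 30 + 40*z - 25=32*z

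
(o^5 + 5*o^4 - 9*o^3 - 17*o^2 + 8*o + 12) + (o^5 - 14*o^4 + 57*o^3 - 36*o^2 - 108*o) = 2*o^5 - 9*o^4 + 48*o^3 - 53*o^2 - 100*o + 12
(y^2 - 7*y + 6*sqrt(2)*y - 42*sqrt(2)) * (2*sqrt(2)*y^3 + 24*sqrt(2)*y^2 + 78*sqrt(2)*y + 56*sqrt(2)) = 2*sqrt(2)*y^5 + 10*sqrt(2)*y^4 + 24*y^4 - 90*sqrt(2)*y^3 + 120*y^3 - 1080*y^2 - 490*sqrt(2)*y^2 - 5880*y - 392*sqrt(2)*y - 4704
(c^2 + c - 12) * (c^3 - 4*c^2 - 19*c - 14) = c^5 - 3*c^4 - 35*c^3 + 15*c^2 + 214*c + 168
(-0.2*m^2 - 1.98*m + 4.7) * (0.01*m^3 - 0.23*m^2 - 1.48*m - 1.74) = -0.002*m^5 + 0.0262*m^4 + 0.7984*m^3 + 2.1974*m^2 - 3.5108*m - 8.178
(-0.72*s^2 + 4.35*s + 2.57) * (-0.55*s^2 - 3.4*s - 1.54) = 0.396*s^4 + 0.0554999999999999*s^3 - 15.0947*s^2 - 15.437*s - 3.9578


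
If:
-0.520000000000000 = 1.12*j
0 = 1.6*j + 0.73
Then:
No Solution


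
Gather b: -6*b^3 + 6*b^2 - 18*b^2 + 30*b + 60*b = -6*b^3 - 12*b^2 + 90*b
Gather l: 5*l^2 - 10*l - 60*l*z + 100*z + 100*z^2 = 5*l^2 + l*(-60*z - 10) + 100*z^2 + 100*z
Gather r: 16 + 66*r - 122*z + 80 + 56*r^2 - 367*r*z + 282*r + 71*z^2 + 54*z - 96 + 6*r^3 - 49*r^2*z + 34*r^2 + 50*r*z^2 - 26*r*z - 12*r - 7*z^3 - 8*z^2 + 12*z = 6*r^3 + r^2*(90 - 49*z) + r*(50*z^2 - 393*z + 336) - 7*z^3 + 63*z^2 - 56*z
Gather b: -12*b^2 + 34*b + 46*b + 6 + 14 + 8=-12*b^2 + 80*b + 28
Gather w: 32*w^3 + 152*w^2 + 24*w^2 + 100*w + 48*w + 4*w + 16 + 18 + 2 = 32*w^3 + 176*w^2 + 152*w + 36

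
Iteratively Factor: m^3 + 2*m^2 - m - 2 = (m - 1)*(m^2 + 3*m + 2) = (m - 1)*(m + 1)*(m + 2)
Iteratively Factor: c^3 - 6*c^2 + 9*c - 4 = (c - 1)*(c^2 - 5*c + 4) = (c - 4)*(c - 1)*(c - 1)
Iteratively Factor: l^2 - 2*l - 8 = (l + 2)*(l - 4)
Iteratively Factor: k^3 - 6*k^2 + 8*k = (k)*(k^2 - 6*k + 8) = k*(k - 4)*(k - 2)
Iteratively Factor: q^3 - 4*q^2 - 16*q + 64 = (q - 4)*(q^2 - 16) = (q - 4)*(q + 4)*(q - 4)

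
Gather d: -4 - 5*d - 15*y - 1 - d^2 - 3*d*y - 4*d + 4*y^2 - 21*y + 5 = -d^2 + d*(-3*y - 9) + 4*y^2 - 36*y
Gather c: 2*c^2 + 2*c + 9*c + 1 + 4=2*c^2 + 11*c + 5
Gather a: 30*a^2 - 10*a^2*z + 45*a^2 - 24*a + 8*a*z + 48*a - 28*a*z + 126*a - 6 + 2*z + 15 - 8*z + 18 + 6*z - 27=a^2*(75 - 10*z) + a*(150 - 20*z)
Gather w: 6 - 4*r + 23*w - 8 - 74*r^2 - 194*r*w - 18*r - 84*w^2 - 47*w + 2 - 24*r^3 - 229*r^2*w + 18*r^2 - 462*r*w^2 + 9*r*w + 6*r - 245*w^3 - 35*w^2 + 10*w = -24*r^3 - 56*r^2 - 16*r - 245*w^3 + w^2*(-462*r - 119) + w*(-229*r^2 - 185*r - 14)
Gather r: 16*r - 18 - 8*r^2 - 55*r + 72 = -8*r^2 - 39*r + 54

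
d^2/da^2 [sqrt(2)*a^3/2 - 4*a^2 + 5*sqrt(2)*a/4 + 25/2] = 3*sqrt(2)*a - 8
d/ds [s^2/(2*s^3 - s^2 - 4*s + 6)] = 2*s*(2*s^3 - s^2 + s*(-3*s^2 + s + 2) - 4*s + 6)/(2*s^3 - s^2 - 4*s + 6)^2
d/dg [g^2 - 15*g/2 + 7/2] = 2*g - 15/2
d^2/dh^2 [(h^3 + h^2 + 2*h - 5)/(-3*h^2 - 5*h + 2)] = 2*(-34*h^3 + 147*h^2 + 177*h + 131)/(27*h^6 + 135*h^5 + 171*h^4 - 55*h^3 - 114*h^2 + 60*h - 8)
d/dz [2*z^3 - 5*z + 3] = 6*z^2 - 5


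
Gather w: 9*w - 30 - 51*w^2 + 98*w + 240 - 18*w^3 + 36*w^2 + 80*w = -18*w^3 - 15*w^2 + 187*w + 210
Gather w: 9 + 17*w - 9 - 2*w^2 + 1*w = -2*w^2 + 18*w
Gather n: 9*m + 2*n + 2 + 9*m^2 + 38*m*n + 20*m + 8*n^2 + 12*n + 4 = 9*m^2 + 29*m + 8*n^2 + n*(38*m + 14) + 6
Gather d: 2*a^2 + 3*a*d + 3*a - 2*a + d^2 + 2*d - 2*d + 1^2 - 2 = 2*a^2 + 3*a*d + a + d^2 - 1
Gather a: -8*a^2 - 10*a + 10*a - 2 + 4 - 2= -8*a^2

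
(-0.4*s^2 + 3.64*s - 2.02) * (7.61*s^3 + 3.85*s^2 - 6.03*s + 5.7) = -3.044*s^5 + 26.1604*s^4 + 1.0538*s^3 - 32.0062*s^2 + 32.9286*s - 11.514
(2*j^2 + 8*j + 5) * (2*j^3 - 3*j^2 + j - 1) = 4*j^5 + 10*j^4 - 12*j^3 - 9*j^2 - 3*j - 5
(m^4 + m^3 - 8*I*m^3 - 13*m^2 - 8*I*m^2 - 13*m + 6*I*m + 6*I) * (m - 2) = m^5 - m^4 - 8*I*m^4 - 15*m^3 + 8*I*m^3 + 13*m^2 + 22*I*m^2 + 26*m - 6*I*m - 12*I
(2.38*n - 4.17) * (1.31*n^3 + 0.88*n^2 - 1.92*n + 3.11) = 3.1178*n^4 - 3.3683*n^3 - 8.2392*n^2 + 15.4082*n - 12.9687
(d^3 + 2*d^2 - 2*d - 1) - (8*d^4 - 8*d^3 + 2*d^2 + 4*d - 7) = -8*d^4 + 9*d^3 - 6*d + 6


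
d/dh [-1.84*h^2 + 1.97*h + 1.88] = 1.97 - 3.68*h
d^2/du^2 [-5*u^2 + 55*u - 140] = -10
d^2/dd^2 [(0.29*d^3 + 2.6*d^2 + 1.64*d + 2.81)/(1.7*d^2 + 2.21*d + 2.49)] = (-9.679562*d^3 - 7.734354*d^2 + 32.478474*d + 17.85019)/(4.913*d^6 + 19.1607*d^5 + 46.49721*d^4 + 66.923441*d^3 + 68.104737*d^2 + 41.106663*d + 15.438249)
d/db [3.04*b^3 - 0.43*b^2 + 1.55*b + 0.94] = 9.12*b^2 - 0.86*b + 1.55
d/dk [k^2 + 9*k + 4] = 2*k + 9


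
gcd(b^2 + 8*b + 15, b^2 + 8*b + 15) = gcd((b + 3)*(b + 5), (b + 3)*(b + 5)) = b^2 + 8*b + 15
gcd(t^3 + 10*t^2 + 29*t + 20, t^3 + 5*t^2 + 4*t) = t^2 + 5*t + 4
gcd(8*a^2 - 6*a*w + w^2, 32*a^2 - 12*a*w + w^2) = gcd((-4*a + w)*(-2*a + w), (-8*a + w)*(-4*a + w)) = -4*a + w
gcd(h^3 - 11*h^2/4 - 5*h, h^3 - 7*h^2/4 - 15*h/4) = h^2 + 5*h/4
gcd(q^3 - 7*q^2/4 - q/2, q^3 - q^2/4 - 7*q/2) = q^2 - 2*q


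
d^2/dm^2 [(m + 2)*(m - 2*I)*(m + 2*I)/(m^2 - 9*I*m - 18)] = (m^3*(-118 + 36*I) + m^2*(264 + 972*I) + m*(2376 - 432*I) + 288 - 1296*I)/(m^6 - 27*I*m^5 - 297*m^4 + 1701*I*m^3 + 5346*m^2 - 8748*I*m - 5832)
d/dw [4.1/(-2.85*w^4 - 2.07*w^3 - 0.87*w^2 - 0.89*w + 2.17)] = (46.74*w^3 + 25.461*w^2 + 7.134*w + 3.649)/(2.85*w^4 + 2.07*w^3 + 0.87*w^2 + 0.89*w - 2.17)^2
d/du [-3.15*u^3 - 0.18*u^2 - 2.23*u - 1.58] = -9.45*u^2 - 0.36*u - 2.23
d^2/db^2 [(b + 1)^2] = 2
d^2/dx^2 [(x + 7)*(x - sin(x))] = (x + 7)*sin(x) - 2*cos(x) + 2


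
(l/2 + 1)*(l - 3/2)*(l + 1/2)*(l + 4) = l^4/2 + 5*l^3/2 + 5*l^2/8 - 25*l/4 - 3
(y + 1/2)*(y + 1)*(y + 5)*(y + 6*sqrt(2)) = y^4 + 13*y^3/2 + 6*sqrt(2)*y^3 + 8*y^2 + 39*sqrt(2)*y^2 + 5*y/2 + 48*sqrt(2)*y + 15*sqrt(2)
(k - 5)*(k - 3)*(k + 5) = k^3 - 3*k^2 - 25*k + 75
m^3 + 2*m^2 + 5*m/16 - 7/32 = (m - 1/4)*(m + 1/2)*(m + 7/4)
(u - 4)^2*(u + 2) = u^3 - 6*u^2 + 32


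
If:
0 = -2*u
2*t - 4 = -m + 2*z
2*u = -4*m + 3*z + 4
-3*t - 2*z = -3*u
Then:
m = 4/31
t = 24/31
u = 0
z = -36/31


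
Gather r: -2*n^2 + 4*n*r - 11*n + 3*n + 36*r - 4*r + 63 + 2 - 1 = -2*n^2 - 8*n + r*(4*n + 32) + 64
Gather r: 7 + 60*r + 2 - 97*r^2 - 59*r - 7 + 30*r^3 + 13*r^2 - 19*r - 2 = 30*r^3 - 84*r^2 - 18*r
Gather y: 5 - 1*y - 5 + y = 0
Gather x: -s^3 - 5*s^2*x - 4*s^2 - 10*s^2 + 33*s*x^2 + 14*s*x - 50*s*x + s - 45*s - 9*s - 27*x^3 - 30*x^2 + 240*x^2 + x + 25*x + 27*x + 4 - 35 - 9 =-s^3 - 14*s^2 - 53*s - 27*x^3 + x^2*(33*s + 210) + x*(-5*s^2 - 36*s + 53) - 40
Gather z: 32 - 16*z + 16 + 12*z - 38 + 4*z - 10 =0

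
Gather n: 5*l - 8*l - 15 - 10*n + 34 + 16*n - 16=-3*l + 6*n + 3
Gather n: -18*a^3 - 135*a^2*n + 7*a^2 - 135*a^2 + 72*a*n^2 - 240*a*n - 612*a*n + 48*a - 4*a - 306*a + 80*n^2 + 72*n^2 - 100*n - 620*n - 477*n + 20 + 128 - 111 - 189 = -18*a^3 - 128*a^2 - 262*a + n^2*(72*a + 152) + n*(-135*a^2 - 852*a - 1197) - 152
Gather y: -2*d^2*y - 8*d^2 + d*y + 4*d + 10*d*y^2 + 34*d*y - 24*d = -8*d^2 + 10*d*y^2 - 20*d + y*(-2*d^2 + 35*d)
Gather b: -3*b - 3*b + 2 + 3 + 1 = 6 - 6*b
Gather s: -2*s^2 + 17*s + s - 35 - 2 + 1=-2*s^2 + 18*s - 36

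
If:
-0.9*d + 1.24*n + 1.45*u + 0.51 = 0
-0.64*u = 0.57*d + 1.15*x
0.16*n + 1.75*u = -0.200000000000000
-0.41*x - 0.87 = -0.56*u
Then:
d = 6.48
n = 4.96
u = -0.57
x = -2.90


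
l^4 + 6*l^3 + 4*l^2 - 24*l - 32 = (l - 2)*(l + 2)^2*(l + 4)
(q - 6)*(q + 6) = q^2 - 36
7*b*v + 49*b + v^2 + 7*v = (7*b + v)*(v + 7)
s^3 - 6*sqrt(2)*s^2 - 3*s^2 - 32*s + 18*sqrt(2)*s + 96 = (s - 3)*(s - 8*sqrt(2))*(s + 2*sqrt(2))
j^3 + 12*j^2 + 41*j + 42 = (j + 2)*(j + 3)*(j + 7)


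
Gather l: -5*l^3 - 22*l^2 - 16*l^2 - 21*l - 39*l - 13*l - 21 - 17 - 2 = -5*l^3 - 38*l^2 - 73*l - 40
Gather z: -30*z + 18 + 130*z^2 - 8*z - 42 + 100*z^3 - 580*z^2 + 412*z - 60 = 100*z^3 - 450*z^2 + 374*z - 84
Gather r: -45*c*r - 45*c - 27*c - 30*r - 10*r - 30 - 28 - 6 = -72*c + r*(-45*c - 40) - 64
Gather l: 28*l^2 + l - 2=28*l^2 + l - 2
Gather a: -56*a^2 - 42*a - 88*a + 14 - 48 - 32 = -56*a^2 - 130*a - 66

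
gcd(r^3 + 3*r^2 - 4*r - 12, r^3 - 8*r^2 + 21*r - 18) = r - 2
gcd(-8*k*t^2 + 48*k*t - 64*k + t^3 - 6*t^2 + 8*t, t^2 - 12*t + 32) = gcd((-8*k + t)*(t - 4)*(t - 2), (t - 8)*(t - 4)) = t - 4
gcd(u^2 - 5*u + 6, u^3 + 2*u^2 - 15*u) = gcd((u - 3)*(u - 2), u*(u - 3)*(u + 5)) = u - 3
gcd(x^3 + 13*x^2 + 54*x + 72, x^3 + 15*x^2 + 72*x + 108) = x^2 + 9*x + 18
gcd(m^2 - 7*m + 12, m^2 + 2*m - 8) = 1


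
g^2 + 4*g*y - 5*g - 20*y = (g - 5)*(g + 4*y)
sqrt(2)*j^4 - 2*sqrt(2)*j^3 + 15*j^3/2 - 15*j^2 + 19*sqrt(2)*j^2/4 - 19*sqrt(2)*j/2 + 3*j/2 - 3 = (j - 2)*(j + sqrt(2)/2)*(j + 3*sqrt(2))*(sqrt(2)*j + 1/2)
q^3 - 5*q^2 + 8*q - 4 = (q - 2)^2*(q - 1)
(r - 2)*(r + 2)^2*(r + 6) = r^4 + 8*r^3 + 8*r^2 - 32*r - 48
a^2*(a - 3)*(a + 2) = a^4 - a^3 - 6*a^2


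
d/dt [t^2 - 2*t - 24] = 2*t - 2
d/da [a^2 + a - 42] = 2*a + 1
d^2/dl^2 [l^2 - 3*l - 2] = 2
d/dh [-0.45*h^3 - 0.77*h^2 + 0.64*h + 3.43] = -1.35*h^2 - 1.54*h + 0.64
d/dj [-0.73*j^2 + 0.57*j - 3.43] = 0.57 - 1.46*j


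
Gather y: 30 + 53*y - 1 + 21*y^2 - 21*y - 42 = 21*y^2 + 32*y - 13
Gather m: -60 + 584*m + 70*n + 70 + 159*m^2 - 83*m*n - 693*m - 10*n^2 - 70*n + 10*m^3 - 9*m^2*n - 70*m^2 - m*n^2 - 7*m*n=10*m^3 + m^2*(89 - 9*n) + m*(-n^2 - 90*n - 109) - 10*n^2 + 10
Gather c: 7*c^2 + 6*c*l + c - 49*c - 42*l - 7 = 7*c^2 + c*(6*l - 48) - 42*l - 7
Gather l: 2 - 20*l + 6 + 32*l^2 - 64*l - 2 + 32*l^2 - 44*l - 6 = 64*l^2 - 128*l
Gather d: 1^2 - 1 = 0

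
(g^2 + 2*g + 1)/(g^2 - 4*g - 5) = (g + 1)/(g - 5)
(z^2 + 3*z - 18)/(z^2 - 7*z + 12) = (z + 6)/(z - 4)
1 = 1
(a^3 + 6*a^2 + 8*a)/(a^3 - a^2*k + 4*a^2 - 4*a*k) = (a + 2)/(a - k)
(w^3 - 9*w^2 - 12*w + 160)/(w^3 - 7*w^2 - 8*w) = (w^2 - w - 20)/(w*(w + 1))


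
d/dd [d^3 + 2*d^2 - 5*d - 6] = 3*d^2 + 4*d - 5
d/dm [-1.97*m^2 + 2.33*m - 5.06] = 2.33 - 3.94*m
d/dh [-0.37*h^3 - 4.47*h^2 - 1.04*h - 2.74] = -1.11*h^2 - 8.94*h - 1.04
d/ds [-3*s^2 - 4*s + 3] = -6*s - 4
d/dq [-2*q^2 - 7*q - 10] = -4*q - 7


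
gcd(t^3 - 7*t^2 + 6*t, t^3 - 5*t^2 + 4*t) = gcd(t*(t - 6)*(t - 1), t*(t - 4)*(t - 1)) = t^2 - t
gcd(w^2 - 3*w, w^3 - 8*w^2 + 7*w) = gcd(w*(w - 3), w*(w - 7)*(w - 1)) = w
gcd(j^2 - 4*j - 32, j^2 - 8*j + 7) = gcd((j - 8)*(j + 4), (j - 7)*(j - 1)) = 1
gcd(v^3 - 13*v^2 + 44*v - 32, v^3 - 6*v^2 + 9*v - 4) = v^2 - 5*v + 4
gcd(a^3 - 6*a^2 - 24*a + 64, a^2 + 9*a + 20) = a + 4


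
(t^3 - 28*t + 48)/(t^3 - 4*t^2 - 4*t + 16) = (t + 6)/(t + 2)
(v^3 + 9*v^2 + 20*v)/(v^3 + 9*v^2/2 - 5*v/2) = 2*(v + 4)/(2*v - 1)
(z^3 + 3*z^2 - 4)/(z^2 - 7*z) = (z^3 + 3*z^2 - 4)/(z*(z - 7))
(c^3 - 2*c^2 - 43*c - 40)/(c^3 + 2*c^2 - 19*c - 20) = (c - 8)/(c - 4)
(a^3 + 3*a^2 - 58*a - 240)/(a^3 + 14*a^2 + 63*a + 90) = (a - 8)/(a + 3)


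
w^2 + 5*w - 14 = (w - 2)*(w + 7)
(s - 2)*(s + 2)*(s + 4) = s^3 + 4*s^2 - 4*s - 16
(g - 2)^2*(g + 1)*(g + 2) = g^4 - g^3 - 6*g^2 + 4*g + 8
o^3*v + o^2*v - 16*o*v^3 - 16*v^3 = (o - 4*v)*(o + 4*v)*(o*v + v)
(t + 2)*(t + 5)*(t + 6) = t^3 + 13*t^2 + 52*t + 60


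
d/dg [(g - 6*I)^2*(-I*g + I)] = I*(g - 6*I)*(-3*g + 2 + 6*I)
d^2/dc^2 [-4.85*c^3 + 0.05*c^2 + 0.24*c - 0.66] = 0.1 - 29.1*c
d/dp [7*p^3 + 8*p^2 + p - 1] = 21*p^2 + 16*p + 1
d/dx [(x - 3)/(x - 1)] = 2/(x - 1)^2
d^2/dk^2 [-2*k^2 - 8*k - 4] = -4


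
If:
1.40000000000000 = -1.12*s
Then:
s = -1.25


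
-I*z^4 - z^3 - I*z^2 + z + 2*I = (z - 1)*(z - 2*I)*(z + I)*(-I*z - I)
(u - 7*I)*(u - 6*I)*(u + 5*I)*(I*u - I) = I*u^4 + 8*u^3 - I*u^3 - 8*u^2 + 23*I*u^2 + 210*u - 23*I*u - 210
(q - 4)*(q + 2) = q^2 - 2*q - 8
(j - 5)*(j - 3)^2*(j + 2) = j^4 - 9*j^3 + 17*j^2 + 33*j - 90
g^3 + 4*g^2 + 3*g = g*(g + 1)*(g + 3)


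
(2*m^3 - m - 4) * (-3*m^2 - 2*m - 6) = -6*m^5 - 4*m^4 - 9*m^3 + 14*m^2 + 14*m + 24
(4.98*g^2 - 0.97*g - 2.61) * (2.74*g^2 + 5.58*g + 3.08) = 13.6452*g^4 + 25.1306*g^3 + 2.7744*g^2 - 17.5514*g - 8.0388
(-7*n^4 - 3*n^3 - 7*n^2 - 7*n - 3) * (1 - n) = 7*n^5 - 4*n^4 + 4*n^3 - 4*n - 3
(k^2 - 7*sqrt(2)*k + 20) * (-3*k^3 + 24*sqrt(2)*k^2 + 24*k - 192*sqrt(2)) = -3*k^5 + 45*sqrt(2)*k^4 - 372*k^3 + 120*sqrt(2)*k^2 + 3168*k - 3840*sqrt(2)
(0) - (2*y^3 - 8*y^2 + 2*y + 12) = -2*y^3 + 8*y^2 - 2*y - 12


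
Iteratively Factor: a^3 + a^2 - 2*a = (a + 2)*(a^2 - a) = a*(a + 2)*(a - 1)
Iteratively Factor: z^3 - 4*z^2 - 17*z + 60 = (z + 4)*(z^2 - 8*z + 15) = (z - 3)*(z + 4)*(z - 5)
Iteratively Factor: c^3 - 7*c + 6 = (c - 2)*(c^2 + 2*c - 3) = (c - 2)*(c + 3)*(c - 1)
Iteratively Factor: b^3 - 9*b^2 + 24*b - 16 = (b - 4)*(b^2 - 5*b + 4) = (b - 4)*(b - 1)*(b - 4)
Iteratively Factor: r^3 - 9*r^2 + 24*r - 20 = (r - 2)*(r^2 - 7*r + 10) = (r - 2)^2*(r - 5)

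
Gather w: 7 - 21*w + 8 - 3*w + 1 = 16 - 24*w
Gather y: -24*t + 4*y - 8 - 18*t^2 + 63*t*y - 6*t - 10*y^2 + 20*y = -18*t^2 - 30*t - 10*y^2 + y*(63*t + 24) - 8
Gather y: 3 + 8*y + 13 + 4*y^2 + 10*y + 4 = 4*y^2 + 18*y + 20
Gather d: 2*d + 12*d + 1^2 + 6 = 14*d + 7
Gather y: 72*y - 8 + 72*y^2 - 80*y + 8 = 72*y^2 - 8*y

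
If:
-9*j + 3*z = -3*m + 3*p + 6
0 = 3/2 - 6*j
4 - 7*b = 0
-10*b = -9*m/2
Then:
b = 4/7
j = 1/4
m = 80/63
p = z - 373/252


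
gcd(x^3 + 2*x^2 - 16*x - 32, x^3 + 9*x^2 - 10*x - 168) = x - 4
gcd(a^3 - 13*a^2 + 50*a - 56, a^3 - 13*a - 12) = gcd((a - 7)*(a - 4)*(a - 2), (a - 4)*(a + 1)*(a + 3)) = a - 4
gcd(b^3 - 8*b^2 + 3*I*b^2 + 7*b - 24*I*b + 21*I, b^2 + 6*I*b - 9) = b + 3*I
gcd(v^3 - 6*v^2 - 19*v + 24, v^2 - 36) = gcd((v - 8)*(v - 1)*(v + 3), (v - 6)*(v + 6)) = 1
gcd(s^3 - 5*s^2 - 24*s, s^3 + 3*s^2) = s^2 + 3*s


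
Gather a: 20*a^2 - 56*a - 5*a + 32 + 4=20*a^2 - 61*a + 36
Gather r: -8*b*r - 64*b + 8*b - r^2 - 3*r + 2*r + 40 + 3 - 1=-56*b - r^2 + r*(-8*b - 1) + 42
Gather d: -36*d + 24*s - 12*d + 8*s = -48*d + 32*s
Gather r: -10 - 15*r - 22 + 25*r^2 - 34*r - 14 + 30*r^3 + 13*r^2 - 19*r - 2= 30*r^3 + 38*r^2 - 68*r - 48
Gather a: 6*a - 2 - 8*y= 6*a - 8*y - 2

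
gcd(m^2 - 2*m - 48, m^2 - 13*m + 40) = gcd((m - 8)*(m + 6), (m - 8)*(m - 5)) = m - 8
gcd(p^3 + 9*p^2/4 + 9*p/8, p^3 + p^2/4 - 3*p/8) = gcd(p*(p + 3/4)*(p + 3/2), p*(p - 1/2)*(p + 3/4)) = p^2 + 3*p/4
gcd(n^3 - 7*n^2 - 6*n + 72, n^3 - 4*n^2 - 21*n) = n + 3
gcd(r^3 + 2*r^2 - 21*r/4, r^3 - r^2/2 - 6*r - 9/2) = 1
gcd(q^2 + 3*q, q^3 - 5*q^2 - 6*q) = q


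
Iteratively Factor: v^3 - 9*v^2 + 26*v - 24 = (v - 2)*(v^2 - 7*v + 12) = (v - 3)*(v - 2)*(v - 4)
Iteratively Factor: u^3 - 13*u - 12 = (u + 3)*(u^2 - 3*u - 4) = (u + 1)*(u + 3)*(u - 4)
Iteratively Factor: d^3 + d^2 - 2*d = (d - 1)*(d^2 + 2*d) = d*(d - 1)*(d + 2)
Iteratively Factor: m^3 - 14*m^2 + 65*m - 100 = (m - 5)*(m^2 - 9*m + 20) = (m - 5)^2*(m - 4)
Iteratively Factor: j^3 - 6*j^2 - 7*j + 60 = (j - 5)*(j^2 - j - 12) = (j - 5)*(j - 4)*(j + 3)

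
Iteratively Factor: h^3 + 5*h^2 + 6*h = (h + 2)*(h^2 + 3*h) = (h + 2)*(h + 3)*(h)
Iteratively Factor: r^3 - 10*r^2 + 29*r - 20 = (r - 4)*(r^2 - 6*r + 5) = (r - 4)*(r - 1)*(r - 5)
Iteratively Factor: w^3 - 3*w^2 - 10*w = (w + 2)*(w^2 - 5*w) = (w - 5)*(w + 2)*(w)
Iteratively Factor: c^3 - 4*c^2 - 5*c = (c - 5)*(c^2 + c) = c*(c - 5)*(c + 1)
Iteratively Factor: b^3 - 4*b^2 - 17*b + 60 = (b - 5)*(b^2 + b - 12) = (b - 5)*(b + 4)*(b - 3)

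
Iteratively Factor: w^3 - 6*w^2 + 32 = (w - 4)*(w^2 - 2*w - 8) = (w - 4)*(w + 2)*(w - 4)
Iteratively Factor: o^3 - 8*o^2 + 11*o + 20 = (o - 5)*(o^2 - 3*o - 4) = (o - 5)*(o - 4)*(o + 1)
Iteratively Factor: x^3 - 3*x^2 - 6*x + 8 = (x - 1)*(x^2 - 2*x - 8) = (x - 1)*(x + 2)*(x - 4)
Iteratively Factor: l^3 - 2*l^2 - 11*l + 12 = (l - 4)*(l^2 + 2*l - 3) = (l - 4)*(l - 1)*(l + 3)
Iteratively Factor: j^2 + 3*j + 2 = (j + 1)*(j + 2)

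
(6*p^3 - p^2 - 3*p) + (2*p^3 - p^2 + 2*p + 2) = 8*p^3 - 2*p^2 - p + 2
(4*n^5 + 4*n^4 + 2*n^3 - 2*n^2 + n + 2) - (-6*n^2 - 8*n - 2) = 4*n^5 + 4*n^4 + 2*n^3 + 4*n^2 + 9*n + 4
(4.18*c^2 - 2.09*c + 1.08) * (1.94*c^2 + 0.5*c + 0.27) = 8.1092*c^4 - 1.9646*c^3 + 2.1788*c^2 - 0.0243*c + 0.2916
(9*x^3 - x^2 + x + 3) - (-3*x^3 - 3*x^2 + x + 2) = 12*x^3 + 2*x^2 + 1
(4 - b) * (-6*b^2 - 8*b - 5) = 6*b^3 - 16*b^2 - 27*b - 20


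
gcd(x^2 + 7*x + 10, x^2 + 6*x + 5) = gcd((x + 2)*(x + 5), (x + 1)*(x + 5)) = x + 5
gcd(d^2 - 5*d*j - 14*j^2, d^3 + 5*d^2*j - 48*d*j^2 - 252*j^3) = d - 7*j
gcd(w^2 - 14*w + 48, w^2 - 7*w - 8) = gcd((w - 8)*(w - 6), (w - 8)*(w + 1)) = w - 8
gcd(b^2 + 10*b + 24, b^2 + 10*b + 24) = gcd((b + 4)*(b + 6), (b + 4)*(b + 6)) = b^2 + 10*b + 24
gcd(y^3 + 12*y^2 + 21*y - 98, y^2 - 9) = 1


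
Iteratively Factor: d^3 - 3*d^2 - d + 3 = (d - 3)*(d^2 - 1) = (d - 3)*(d - 1)*(d + 1)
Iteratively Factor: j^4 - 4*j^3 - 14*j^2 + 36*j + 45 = (j + 3)*(j^3 - 7*j^2 + 7*j + 15) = (j - 3)*(j + 3)*(j^2 - 4*j - 5) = (j - 5)*(j - 3)*(j + 3)*(j + 1)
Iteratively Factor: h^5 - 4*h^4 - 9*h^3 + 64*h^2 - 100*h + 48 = (h - 1)*(h^4 - 3*h^3 - 12*h^2 + 52*h - 48) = (h - 1)*(h + 4)*(h^3 - 7*h^2 + 16*h - 12) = (h - 2)*(h - 1)*(h + 4)*(h^2 - 5*h + 6) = (h - 2)^2*(h - 1)*(h + 4)*(h - 3)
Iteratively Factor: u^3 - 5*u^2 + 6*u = (u - 2)*(u^2 - 3*u) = u*(u - 2)*(u - 3)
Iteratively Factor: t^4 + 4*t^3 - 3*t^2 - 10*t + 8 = (t + 4)*(t^3 - 3*t + 2) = (t - 1)*(t + 4)*(t^2 + t - 2) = (t - 1)*(t + 2)*(t + 4)*(t - 1)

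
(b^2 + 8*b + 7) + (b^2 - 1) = 2*b^2 + 8*b + 6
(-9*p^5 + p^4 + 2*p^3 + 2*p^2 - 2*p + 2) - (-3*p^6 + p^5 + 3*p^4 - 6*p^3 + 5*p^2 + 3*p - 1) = 3*p^6 - 10*p^5 - 2*p^4 + 8*p^3 - 3*p^2 - 5*p + 3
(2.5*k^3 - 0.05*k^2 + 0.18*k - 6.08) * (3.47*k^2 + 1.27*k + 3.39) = 8.675*k^5 + 3.0015*k^4 + 9.0361*k^3 - 21.0385*k^2 - 7.1114*k - 20.6112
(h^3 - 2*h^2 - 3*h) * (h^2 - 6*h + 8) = h^5 - 8*h^4 + 17*h^3 + 2*h^2 - 24*h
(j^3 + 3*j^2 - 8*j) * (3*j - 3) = 3*j^4 + 6*j^3 - 33*j^2 + 24*j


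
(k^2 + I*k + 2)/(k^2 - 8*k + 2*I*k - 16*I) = (k - I)/(k - 8)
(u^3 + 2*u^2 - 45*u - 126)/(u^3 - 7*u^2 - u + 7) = (u^2 + 9*u + 18)/(u^2 - 1)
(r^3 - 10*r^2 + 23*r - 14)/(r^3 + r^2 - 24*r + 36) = (r^2 - 8*r + 7)/(r^2 + 3*r - 18)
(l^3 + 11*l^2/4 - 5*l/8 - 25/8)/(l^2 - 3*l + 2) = (8*l^2 + 30*l + 25)/(8*(l - 2))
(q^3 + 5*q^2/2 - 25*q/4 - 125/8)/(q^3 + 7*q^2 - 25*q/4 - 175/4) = (q + 5/2)/(q + 7)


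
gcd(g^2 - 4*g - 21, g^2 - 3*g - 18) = g + 3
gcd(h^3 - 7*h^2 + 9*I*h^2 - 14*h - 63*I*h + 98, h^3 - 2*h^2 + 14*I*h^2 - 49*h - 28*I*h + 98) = h + 7*I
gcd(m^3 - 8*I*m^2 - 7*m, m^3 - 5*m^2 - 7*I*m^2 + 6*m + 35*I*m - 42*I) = m - 7*I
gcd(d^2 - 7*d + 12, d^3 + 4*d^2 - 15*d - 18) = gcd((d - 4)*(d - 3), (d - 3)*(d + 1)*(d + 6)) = d - 3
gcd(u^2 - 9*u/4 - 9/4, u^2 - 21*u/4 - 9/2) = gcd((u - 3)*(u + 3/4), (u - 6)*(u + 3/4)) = u + 3/4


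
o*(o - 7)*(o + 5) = o^3 - 2*o^2 - 35*o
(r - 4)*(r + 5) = r^2 + r - 20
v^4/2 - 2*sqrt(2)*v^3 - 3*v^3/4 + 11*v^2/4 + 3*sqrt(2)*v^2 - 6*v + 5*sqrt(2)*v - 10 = (v/2 + 1/2)*(v - 5/2)*(v - 2*sqrt(2))^2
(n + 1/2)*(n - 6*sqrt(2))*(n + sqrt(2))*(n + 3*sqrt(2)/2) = n^4 - 7*sqrt(2)*n^3/2 + n^3/2 - 27*n^2 - 7*sqrt(2)*n^2/4 - 18*sqrt(2)*n - 27*n/2 - 9*sqrt(2)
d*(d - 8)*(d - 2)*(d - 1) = d^4 - 11*d^3 + 26*d^2 - 16*d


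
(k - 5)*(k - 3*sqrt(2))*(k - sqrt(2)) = k^3 - 4*sqrt(2)*k^2 - 5*k^2 + 6*k + 20*sqrt(2)*k - 30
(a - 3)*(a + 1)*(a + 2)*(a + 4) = a^4 + 4*a^3 - 7*a^2 - 34*a - 24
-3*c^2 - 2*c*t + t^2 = (-3*c + t)*(c + t)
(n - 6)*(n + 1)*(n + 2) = n^3 - 3*n^2 - 16*n - 12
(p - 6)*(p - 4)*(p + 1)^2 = p^4 - 8*p^3 + 5*p^2 + 38*p + 24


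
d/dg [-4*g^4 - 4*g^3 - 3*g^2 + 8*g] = -16*g^3 - 12*g^2 - 6*g + 8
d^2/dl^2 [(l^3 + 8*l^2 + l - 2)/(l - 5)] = 2*(l^3 - 15*l^2 + 75*l + 203)/(l^3 - 15*l^2 + 75*l - 125)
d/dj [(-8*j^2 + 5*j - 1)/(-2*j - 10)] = (4*j^2 + 40*j - 13)/(j^2 + 10*j + 25)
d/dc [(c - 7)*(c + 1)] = 2*c - 6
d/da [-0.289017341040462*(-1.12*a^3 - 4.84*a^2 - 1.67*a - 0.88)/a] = 0.647398843930636*a + 1.39884393063584 - 0.254335260115607/a^2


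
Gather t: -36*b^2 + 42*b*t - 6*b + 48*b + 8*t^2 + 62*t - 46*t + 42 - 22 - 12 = -36*b^2 + 42*b + 8*t^2 + t*(42*b + 16) + 8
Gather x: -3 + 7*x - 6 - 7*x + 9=0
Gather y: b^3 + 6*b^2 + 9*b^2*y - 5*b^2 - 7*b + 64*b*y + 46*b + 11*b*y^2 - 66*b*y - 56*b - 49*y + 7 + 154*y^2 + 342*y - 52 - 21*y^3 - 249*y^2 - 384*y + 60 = b^3 + b^2 - 17*b - 21*y^3 + y^2*(11*b - 95) + y*(9*b^2 - 2*b - 91) + 15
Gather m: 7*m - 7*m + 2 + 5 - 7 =0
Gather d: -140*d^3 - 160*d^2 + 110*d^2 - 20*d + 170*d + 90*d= -140*d^3 - 50*d^2 + 240*d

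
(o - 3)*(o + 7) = o^2 + 4*o - 21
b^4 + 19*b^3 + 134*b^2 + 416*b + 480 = (b + 4)^2*(b + 5)*(b + 6)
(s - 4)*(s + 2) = s^2 - 2*s - 8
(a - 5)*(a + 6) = a^2 + a - 30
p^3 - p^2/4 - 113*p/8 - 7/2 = (p - 4)*(p + 1/4)*(p + 7/2)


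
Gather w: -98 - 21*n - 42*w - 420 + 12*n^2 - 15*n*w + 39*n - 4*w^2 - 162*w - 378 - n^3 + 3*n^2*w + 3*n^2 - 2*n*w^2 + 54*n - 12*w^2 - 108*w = -n^3 + 15*n^2 + 72*n + w^2*(-2*n - 16) + w*(3*n^2 - 15*n - 312) - 896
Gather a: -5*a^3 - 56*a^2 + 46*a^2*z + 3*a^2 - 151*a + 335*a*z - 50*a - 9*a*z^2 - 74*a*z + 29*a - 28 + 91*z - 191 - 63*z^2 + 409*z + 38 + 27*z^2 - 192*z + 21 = -5*a^3 + a^2*(46*z - 53) + a*(-9*z^2 + 261*z - 172) - 36*z^2 + 308*z - 160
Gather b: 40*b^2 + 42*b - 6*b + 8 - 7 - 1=40*b^2 + 36*b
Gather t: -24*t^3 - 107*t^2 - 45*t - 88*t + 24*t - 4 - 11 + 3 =-24*t^3 - 107*t^2 - 109*t - 12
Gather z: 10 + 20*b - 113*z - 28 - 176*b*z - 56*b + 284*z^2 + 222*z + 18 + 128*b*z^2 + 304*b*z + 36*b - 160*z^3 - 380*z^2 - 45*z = -160*z^3 + z^2*(128*b - 96) + z*(128*b + 64)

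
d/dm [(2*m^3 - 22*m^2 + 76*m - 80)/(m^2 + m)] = 2*(m^4 + 2*m^3 - 49*m^2 + 80*m + 40)/(m^2*(m^2 + 2*m + 1))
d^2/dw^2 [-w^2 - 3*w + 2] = -2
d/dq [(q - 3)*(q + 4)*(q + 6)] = 3*q^2 + 14*q - 6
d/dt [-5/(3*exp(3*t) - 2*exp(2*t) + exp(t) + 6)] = (45*exp(2*t) - 20*exp(t) + 5)*exp(t)/(3*exp(3*t) - 2*exp(2*t) + exp(t) + 6)^2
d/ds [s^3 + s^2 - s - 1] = 3*s^2 + 2*s - 1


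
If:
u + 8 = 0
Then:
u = -8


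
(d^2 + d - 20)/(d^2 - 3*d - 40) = (d - 4)/(d - 8)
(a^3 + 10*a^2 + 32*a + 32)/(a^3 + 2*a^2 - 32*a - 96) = (a + 2)/(a - 6)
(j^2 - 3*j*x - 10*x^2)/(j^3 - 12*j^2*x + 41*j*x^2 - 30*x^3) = (j + 2*x)/(j^2 - 7*j*x + 6*x^2)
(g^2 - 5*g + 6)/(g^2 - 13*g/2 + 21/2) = 2*(g - 2)/(2*g - 7)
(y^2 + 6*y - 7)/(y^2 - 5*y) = (y^2 + 6*y - 7)/(y*(y - 5))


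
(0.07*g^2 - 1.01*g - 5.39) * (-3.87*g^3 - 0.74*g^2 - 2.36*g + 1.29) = -0.2709*g^5 + 3.8569*g^4 + 21.4415*g^3 + 6.4625*g^2 + 11.4175*g - 6.9531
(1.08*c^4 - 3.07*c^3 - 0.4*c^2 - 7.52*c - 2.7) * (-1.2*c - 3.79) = -1.296*c^5 - 0.409200000000001*c^4 + 12.1153*c^3 + 10.54*c^2 + 31.7408*c + 10.233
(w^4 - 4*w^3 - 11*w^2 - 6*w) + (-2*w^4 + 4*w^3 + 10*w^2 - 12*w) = -w^4 - w^2 - 18*w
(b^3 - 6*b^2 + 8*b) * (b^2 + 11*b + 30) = b^5 + 5*b^4 - 28*b^3 - 92*b^2 + 240*b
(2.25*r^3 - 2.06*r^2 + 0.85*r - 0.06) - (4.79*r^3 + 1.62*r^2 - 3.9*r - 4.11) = -2.54*r^3 - 3.68*r^2 + 4.75*r + 4.05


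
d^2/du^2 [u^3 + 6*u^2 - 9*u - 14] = 6*u + 12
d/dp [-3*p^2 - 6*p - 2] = -6*p - 6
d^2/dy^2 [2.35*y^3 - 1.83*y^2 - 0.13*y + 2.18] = 14.1*y - 3.66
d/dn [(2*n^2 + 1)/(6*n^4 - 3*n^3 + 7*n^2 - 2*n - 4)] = (-24*n^5 + 6*n^4 - 24*n^3 + 5*n^2 - 30*n + 2)/(36*n^8 - 36*n^7 + 93*n^6 - 66*n^5 + 13*n^4 - 4*n^3 - 52*n^2 + 16*n + 16)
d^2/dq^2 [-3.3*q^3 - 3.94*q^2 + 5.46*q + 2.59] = -19.8*q - 7.88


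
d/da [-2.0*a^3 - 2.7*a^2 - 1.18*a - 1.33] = -6.0*a^2 - 5.4*a - 1.18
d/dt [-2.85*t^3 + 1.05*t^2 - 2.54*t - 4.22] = -8.55*t^2 + 2.1*t - 2.54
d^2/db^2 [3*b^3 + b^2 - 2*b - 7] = 18*b + 2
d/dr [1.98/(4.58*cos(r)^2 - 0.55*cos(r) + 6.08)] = (18.1368*cos(r) - 1.089)*sin(r)/(4.58*cos(r)^2 - 0.55*cos(r) + 6.08)^2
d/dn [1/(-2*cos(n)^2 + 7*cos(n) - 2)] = (7 - 4*cos(n))*sin(n)/(-7*cos(n) + cos(2*n) + 3)^2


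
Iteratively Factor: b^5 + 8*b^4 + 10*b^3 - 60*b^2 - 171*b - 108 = (b - 3)*(b^4 + 11*b^3 + 43*b^2 + 69*b + 36) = (b - 3)*(b + 4)*(b^3 + 7*b^2 + 15*b + 9) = (b - 3)*(b + 3)*(b + 4)*(b^2 + 4*b + 3) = (b - 3)*(b + 1)*(b + 3)*(b + 4)*(b + 3)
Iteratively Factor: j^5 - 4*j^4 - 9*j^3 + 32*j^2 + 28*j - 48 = (j - 4)*(j^4 - 9*j^2 - 4*j + 12) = (j - 4)*(j + 2)*(j^3 - 2*j^2 - 5*j + 6) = (j - 4)*(j - 3)*(j + 2)*(j^2 + j - 2) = (j - 4)*(j - 3)*(j + 2)^2*(j - 1)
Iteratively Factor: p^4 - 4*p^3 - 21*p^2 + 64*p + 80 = (p - 5)*(p^3 + p^2 - 16*p - 16) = (p - 5)*(p + 1)*(p^2 - 16) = (p - 5)*(p - 4)*(p + 1)*(p + 4)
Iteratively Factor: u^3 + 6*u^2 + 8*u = (u + 4)*(u^2 + 2*u) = (u + 2)*(u + 4)*(u)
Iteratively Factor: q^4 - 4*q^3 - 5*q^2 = (q)*(q^3 - 4*q^2 - 5*q) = q*(q - 5)*(q^2 + q) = q^2*(q - 5)*(q + 1)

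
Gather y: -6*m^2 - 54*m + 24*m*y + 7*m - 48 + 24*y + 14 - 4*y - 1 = -6*m^2 - 47*m + y*(24*m + 20) - 35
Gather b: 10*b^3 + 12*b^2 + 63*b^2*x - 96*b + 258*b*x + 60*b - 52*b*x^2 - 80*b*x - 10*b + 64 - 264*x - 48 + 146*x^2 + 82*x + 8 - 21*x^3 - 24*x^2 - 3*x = 10*b^3 + b^2*(63*x + 12) + b*(-52*x^2 + 178*x - 46) - 21*x^3 + 122*x^2 - 185*x + 24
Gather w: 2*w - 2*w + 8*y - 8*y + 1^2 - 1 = 0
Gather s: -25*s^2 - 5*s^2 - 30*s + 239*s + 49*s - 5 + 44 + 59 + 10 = -30*s^2 + 258*s + 108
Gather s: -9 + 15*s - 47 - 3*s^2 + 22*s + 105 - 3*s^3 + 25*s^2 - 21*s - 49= -3*s^3 + 22*s^2 + 16*s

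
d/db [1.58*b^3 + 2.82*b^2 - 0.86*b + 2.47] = 4.74*b^2 + 5.64*b - 0.86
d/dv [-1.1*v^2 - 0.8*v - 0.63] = -2.2*v - 0.8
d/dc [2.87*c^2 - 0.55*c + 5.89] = 5.74*c - 0.55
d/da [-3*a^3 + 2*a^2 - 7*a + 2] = -9*a^2 + 4*a - 7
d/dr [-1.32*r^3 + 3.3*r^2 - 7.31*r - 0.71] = -3.96*r^2 + 6.6*r - 7.31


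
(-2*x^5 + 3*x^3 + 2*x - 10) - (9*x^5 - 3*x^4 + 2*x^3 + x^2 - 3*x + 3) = -11*x^5 + 3*x^4 + x^3 - x^2 + 5*x - 13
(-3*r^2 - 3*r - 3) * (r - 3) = -3*r^3 + 6*r^2 + 6*r + 9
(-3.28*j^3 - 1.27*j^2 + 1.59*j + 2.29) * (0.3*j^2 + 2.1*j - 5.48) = -0.984*j^5 - 7.269*j^4 + 15.7844*j^3 + 10.9856*j^2 - 3.9042*j - 12.5492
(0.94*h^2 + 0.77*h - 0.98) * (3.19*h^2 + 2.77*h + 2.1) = 2.9986*h^4 + 5.0601*h^3 + 0.980700000000001*h^2 - 1.0976*h - 2.058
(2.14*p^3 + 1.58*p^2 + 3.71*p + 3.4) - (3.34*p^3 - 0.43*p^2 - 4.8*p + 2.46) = -1.2*p^3 + 2.01*p^2 + 8.51*p + 0.94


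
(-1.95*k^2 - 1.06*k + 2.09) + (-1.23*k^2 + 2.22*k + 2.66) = -3.18*k^2 + 1.16*k + 4.75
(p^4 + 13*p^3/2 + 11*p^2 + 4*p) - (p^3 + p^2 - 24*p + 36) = p^4 + 11*p^3/2 + 10*p^2 + 28*p - 36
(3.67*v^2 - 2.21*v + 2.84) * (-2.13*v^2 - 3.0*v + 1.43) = -7.8171*v^4 - 6.3027*v^3 + 5.8289*v^2 - 11.6803*v + 4.0612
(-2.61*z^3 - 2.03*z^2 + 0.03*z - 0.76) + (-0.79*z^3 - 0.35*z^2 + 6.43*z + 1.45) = -3.4*z^3 - 2.38*z^2 + 6.46*z + 0.69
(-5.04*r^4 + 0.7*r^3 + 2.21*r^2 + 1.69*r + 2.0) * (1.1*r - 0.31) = -5.544*r^5 + 2.3324*r^4 + 2.214*r^3 + 1.1739*r^2 + 1.6761*r - 0.62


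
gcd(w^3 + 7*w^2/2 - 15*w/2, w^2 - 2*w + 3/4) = w - 3/2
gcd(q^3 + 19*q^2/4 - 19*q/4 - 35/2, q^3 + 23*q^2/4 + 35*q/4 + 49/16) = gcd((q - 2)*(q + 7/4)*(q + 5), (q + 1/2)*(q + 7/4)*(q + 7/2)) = q + 7/4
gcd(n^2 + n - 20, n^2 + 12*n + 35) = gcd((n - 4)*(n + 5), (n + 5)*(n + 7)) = n + 5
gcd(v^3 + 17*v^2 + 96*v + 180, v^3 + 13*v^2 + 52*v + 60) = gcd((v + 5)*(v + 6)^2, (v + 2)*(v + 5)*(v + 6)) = v^2 + 11*v + 30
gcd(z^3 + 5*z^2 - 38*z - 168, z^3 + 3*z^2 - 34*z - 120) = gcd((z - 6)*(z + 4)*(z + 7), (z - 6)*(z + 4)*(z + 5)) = z^2 - 2*z - 24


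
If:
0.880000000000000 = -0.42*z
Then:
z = -2.10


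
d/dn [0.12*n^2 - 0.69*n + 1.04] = 0.24*n - 0.69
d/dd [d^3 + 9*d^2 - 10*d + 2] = 3*d^2 + 18*d - 10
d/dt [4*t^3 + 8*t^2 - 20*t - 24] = 12*t^2 + 16*t - 20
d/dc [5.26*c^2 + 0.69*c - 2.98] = 10.52*c + 0.69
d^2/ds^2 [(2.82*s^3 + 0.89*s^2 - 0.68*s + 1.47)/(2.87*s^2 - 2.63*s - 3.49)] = (2.8421709430404e-14*s^5 + 97.736682*s^3 + 281.440104*s^2 + 98.646546*s + 83.947218)/(23.639903*s^6 - 64.989141*s^5 - 26.685834*s^4 + 139.865767*s^3 + 32.450718*s^2 - 96.100989*s - 42.508549)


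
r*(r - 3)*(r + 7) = r^3 + 4*r^2 - 21*r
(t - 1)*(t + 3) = t^2 + 2*t - 3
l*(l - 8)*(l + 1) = l^3 - 7*l^2 - 8*l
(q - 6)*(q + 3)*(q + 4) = q^3 + q^2 - 30*q - 72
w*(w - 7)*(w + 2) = w^3 - 5*w^2 - 14*w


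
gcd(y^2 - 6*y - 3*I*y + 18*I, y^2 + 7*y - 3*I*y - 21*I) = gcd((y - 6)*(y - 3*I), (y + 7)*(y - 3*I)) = y - 3*I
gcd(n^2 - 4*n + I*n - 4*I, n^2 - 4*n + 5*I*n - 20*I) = n - 4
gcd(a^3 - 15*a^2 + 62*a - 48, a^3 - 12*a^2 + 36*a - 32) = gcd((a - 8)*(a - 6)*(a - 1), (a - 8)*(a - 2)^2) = a - 8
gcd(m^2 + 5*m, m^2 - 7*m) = m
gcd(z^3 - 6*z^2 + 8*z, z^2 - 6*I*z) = z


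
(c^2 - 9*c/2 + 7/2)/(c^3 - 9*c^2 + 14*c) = (2*c^2 - 9*c + 7)/(2*c*(c^2 - 9*c + 14))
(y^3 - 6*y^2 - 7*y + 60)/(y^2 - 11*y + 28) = (y^2 - 2*y - 15)/(y - 7)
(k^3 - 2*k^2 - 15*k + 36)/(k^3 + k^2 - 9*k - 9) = (k^2 + k - 12)/(k^2 + 4*k + 3)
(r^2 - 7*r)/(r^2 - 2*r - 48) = r*(7 - r)/(-r^2 + 2*r + 48)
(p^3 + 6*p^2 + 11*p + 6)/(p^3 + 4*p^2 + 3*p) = (p + 2)/p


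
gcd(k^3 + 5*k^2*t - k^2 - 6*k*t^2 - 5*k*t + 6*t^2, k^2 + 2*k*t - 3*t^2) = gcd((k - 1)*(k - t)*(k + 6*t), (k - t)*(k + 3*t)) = -k + t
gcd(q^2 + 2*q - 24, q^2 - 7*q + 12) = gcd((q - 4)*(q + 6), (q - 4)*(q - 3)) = q - 4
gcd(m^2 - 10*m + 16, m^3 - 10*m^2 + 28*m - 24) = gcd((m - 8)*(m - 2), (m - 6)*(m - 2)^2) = m - 2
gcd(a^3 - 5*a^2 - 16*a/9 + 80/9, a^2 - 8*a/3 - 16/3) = a + 4/3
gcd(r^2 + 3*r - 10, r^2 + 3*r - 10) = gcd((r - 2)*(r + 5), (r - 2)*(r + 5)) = r^2 + 3*r - 10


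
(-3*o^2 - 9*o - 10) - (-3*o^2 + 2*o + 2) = -11*o - 12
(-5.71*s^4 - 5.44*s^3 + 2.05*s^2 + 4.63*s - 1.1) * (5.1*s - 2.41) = -29.121*s^5 - 13.9829*s^4 + 23.5654*s^3 + 18.6725*s^2 - 16.7683*s + 2.651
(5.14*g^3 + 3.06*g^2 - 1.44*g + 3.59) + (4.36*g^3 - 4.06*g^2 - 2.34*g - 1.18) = 9.5*g^3 - 1.0*g^2 - 3.78*g + 2.41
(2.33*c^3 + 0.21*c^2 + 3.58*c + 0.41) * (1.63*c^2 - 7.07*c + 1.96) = 3.7979*c^5 - 16.1308*c^4 + 8.9175*c^3 - 24.2307*c^2 + 4.1181*c + 0.8036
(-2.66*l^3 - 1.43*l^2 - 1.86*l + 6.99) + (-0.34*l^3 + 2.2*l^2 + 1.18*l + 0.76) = -3.0*l^3 + 0.77*l^2 - 0.68*l + 7.75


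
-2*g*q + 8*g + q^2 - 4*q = (-2*g + q)*(q - 4)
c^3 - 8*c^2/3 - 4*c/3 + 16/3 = (c - 2)^2*(c + 4/3)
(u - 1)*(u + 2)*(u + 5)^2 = u^4 + 11*u^3 + 33*u^2 + 5*u - 50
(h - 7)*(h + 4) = h^2 - 3*h - 28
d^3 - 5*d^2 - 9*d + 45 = (d - 5)*(d - 3)*(d + 3)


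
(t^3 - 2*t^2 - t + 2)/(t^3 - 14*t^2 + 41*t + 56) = (t^2 - 3*t + 2)/(t^2 - 15*t + 56)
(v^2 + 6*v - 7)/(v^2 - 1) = (v + 7)/(v + 1)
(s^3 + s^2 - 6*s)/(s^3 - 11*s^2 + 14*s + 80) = s*(s^2 + s - 6)/(s^3 - 11*s^2 + 14*s + 80)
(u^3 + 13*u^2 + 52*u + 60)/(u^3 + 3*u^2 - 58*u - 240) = (u + 2)/(u - 8)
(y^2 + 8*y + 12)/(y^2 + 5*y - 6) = (y + 2)/(y - 1)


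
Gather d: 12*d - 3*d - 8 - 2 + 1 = 9*d - 9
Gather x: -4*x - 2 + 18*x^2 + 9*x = 18*x^2 + 5*x - 2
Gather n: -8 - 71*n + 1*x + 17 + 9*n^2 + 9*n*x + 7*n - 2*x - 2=9*n^2 + n*(9*x - 64) - x + 7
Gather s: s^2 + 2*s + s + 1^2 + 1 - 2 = s^2 + 3*s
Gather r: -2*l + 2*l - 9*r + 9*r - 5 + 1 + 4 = 0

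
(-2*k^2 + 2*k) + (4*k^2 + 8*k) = 2*k^2 + 10*k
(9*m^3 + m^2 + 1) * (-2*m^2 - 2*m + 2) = -18*m^5 - 20*m^4 + 16*m^3 - 2*m + 2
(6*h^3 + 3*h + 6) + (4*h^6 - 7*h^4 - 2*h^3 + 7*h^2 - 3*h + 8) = 4*h^6 - 7*h^4 + 4*h^3 + 7*h^2 + 14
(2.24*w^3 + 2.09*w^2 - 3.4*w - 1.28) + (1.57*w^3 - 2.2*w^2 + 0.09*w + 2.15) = 3.81*w^3 - 0.11*w^2 - 3.31*w + 0.87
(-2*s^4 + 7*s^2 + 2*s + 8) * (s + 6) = -2*s^5 - 12*s^4 + 7*s^3 + 44*s^2 + 20*s + 48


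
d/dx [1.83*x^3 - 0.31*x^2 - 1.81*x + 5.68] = 5.49*x^2 - 0.62*x - 1.81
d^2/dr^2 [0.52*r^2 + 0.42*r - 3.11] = 1.04000000000000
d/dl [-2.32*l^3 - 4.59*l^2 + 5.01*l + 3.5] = -6.96*l^2 - 9.18*l + 5.01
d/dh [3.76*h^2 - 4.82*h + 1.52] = 7.52*h - 4.82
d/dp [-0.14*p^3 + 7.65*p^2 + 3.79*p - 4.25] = -0.42*p^2 + 15.3*p + 3.79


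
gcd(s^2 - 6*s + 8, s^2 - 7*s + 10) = s - 2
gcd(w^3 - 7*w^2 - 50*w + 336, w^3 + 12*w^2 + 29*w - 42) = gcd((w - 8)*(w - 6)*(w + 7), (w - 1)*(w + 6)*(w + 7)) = w + 7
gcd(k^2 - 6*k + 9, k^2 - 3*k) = k - 3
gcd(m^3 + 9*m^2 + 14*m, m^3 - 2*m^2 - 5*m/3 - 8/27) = 1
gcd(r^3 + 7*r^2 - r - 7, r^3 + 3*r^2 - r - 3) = r^2 - 1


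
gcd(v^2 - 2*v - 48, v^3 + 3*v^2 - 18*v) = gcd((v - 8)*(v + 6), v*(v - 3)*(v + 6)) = v + 6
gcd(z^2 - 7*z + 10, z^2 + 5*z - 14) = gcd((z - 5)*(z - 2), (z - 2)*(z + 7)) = z - 2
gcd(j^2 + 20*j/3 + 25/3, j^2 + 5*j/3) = j + 5/3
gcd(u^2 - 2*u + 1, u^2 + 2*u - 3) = u - 1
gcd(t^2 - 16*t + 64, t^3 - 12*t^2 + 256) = t^2 - 16*t + 64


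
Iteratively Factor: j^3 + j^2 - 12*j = (j - 3)*(j^2 + 4*j) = j*(j - 3)*(j + 4)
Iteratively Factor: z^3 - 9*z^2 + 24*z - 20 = (z - 5)*(z^2 - 4*z + 4) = (z - 5)*(z - 2)*(z - 2)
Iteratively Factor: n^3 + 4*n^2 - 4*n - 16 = (n + 4)*(n^2 - 4) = (n + 2)*(n + 4)*(n - 2)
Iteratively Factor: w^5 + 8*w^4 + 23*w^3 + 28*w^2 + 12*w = (w)*(w^4 + 8*w^3 + 23*w^2 + 28*w + 12) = w*(w + 1)*(w^3 + 7*w^2 + 16*w + 12) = w*(w + 1)*(w + 2)*(w^2 + 5*w + 6) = w*(w + 1)*(w + 2)^2*(w + 3)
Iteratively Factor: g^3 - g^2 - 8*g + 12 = (g - 2)*(g^2 + g - 6) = (g - 2)^2*(g + 3)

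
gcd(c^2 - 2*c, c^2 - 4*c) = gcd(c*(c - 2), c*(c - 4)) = c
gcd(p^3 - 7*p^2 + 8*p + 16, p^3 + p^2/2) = 1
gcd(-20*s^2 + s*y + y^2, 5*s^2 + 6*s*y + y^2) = 5*s + y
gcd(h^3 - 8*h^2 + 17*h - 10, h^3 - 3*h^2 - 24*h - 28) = 1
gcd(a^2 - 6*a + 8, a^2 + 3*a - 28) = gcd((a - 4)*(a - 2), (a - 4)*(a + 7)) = a - 4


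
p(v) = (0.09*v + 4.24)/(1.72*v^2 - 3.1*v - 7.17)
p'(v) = (3.1 - 3.44*v)*(0.09*v + 4.24)/(1.72*v^2 - 3.1*v - 7.17)^2 + 0.09/(1.72*v^2 - 3.1*v - 7.17)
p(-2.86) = 0.25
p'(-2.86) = 0.21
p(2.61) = -1.26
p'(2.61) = -2.12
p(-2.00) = 0.69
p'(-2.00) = 1.18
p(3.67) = 0.99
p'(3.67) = -2.02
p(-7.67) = 0.03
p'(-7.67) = 0.01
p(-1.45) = 4.37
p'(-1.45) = 37.61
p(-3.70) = 0.14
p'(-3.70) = 0.08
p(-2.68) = 0.30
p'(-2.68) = 0.28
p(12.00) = 0.03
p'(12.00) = -0.00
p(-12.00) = 0.01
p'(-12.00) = 0.00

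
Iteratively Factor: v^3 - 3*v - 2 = (v + 1)*(v^2 - v - 2) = (v + 1)^2*(v - 2)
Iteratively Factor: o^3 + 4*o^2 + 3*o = (o + 3)*(o^2 + o) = (o + 1)*(o + 3)*(o)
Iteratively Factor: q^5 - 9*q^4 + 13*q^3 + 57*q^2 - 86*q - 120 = (q + 1)*(q^4 - 10*q^3 + 23*q^2 + 34*q - 120) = (q - 5)*(q + 1)*(q^3 - 5*q^2 - 2*q + 24) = (q - 5)*(q - 4)*(q + 1)*(q^2 - q - 6) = (q - 5)*(q - 4)*(q - 3)*(q + 1)*(q + 2)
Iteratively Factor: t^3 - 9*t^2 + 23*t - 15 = (t - 5)*(t^2 - 4*t + 3) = (t - 5)*(t - 1)*(t - 3)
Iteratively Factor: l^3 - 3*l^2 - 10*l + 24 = (l - 4)*(l^2 + l - 6) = (l - 4)*(l - 2)*(l + 3)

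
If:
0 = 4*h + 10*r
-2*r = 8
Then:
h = 10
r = -4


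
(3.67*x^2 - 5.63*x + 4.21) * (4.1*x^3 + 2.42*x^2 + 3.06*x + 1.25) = 15.047*x^5 - 14.2016*x^4 + 14.8666*x^3 - 2.4521*x^2 + 5.8451*x + 5.2625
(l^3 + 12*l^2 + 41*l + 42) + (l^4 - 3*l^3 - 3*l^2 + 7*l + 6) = l^4 - 2*l^3 + 9*l^2 + 48*l + 48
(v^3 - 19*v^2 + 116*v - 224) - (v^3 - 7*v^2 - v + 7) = -12*v^2 + 117*v - 231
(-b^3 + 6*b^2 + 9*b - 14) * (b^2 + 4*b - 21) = -b^5 + 2*b^4 + 54*b^3 - 104*b^2 - 245*b + 294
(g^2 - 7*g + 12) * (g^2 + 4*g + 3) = g^4 - 3*g^3 - 13*g^2 + 27*g + 36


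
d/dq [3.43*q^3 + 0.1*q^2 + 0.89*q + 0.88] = 10.29*q^2 + 0.2*q + 0.89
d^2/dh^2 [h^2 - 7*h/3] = 2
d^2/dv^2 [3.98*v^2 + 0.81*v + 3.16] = 7.96000000000000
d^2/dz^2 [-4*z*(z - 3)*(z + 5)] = -24*z - 16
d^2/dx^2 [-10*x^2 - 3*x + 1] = -20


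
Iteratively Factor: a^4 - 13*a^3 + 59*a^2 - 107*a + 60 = (a - 5)*(a^3 - 8*a^2 + 19*a - 12) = (a - 5)*(a - 3)*(a^2 - 5*a + 4) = (a - 5)*(a - 3)*(a - 1)*(a - 4)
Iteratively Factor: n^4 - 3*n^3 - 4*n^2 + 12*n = (n - 2)*(n^3 - n^2 - 6*n) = (n - 3)*(n - 2)*(n^2 + 2*n) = n*(n - 3)*(n - 2)*(n + 2)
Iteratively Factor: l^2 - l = (l)*(l - 1)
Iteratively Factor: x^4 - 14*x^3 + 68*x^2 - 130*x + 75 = (x - 5)*(x^3 - 9*x^2 + 23*x - 15) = (x - 5)*(x - 1)*(x^2 - 8*x + 15) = (x - 5)^2*(x - 1)*(x - 3)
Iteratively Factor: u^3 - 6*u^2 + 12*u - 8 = (u - 2)*(u^2 - 4*u + 4) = (u - 2)^2*(u - 2)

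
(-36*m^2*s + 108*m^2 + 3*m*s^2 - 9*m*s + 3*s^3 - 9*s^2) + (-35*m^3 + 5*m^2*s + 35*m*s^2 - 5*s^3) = -35*m^3 - 31*m^2*s + 108*m^2 + 38*m*s^2 - 9*m*s - 2*s^3 - 9*s^2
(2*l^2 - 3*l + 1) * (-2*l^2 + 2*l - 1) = -4*l^4 + 10*l^3 - 10*l^2 + 5*l - 1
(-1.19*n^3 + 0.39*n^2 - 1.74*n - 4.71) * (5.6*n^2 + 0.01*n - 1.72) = -6.664*n^5 + 2.1721*n^4 - 7.6933*n^3 - 27.0642*n^2 + 2.9457*n + 8.1012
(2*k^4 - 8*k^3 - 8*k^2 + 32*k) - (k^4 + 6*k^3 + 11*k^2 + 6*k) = k^4 - 14*k^3 - 19*k^2 + 26*k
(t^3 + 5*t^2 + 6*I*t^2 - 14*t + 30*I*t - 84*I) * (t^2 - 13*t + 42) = t^5 - 8*t^4 + 6*I*t^4 - 37*t^3 - 48*I*t^3 + 392*t^2 - 222*I*t^2 - 588*t + 2352*I*t - 3528*I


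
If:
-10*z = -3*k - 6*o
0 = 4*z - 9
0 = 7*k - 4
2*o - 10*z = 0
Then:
No Solution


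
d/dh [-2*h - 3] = -2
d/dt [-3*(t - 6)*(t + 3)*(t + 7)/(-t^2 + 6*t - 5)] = 3*(t^4 - 12*t^3 + 30*t^2 + 292*t - 951)/(t^4 - 12*t^3 + 46*t^2 - 60*t + 25)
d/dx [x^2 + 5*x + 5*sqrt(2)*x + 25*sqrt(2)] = 2*x + 5 + 5*sqrt(2)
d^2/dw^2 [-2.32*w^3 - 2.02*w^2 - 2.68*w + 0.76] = -13.92*w - 4.04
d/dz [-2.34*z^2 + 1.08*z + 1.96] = 1.08 - 4.68*z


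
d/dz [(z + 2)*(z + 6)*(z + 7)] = 3*z^2 + 30*z + 68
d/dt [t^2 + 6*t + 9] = 2*t + 6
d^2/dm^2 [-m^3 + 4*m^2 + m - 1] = 8 - 6*m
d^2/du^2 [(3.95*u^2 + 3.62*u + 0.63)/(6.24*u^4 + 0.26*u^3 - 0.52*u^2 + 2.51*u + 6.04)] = (922.821120000001*u^8 + 1729.900224*u^7 + 610.751128*u^6 - 780.743183999999*u^5 - 3967.849548*u^4 - 2769.919776*u^3 - 275.225652*u^2 + 57.348408*u + 190.338878)/(242.970624*u^12 + 30.371328*u^11 - 59.477184*u^10 + 288.155816*u^9 + 734.939088*u^8 + 10.649028*u^7 - 0.605488000000051*u^6 + 569.655918*u^5 + 701.657268*u^4 - 3.03154900000001*u^3 + 57.246516*u^2 + 274.706448*u + 220.348864)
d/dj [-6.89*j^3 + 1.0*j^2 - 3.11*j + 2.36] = -20.67*j^2 + 2.0*j - 3.11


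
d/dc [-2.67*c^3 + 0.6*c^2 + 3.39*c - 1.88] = -8.01*c^2 + 1.2*c + 3.39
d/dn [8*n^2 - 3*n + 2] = 16*n - 3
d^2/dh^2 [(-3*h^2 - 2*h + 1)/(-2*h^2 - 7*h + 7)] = 4*(-17*h^3 + 57*h^2 + 21*h + 91)/(8*h^6 + 84*h^5 + 210*h^4 - 245*h^3 - 735*h^2 + 1029*h - 343)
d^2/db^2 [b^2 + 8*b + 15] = 2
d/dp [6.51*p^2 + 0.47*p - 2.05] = 13.02*p + 0.47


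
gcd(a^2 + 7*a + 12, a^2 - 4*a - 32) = a + 4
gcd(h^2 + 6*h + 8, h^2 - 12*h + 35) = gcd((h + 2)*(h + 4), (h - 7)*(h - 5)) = 1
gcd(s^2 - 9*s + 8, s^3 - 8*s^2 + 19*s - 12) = s - 1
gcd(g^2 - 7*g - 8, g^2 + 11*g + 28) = 1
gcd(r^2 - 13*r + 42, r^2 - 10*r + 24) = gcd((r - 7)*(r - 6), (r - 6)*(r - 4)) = r - 6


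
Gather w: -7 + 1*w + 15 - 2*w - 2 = 6 - w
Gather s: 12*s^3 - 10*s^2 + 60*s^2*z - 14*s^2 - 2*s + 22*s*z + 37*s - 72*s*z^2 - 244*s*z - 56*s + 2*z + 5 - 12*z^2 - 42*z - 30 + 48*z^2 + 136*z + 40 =12*s^3 + s^2*(60*z - 24) + s*(-72*z^2 - 222*z - 21) + 36*z^2 + 96*z + 15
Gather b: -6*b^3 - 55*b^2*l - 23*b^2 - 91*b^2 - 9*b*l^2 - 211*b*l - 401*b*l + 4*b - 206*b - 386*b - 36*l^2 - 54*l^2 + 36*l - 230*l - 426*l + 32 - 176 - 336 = -6*b^3 + b^2*(-55*l - 114) + b*(-9*l^2 - 612*l - 588) - 90*l^2 - 620*l - 480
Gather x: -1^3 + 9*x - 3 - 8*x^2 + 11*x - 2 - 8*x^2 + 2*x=-16*x^2 + 22*x - 6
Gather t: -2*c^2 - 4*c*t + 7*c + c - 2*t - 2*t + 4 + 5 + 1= -2*c^2 + 8*c + t*(-4*c - 4) + 10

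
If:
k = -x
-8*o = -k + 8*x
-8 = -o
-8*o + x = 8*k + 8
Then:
No Solution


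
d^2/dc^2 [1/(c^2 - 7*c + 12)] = 2*(-c^2 + 7*c + (2*c - 7)^2 - 12)/(c^2 - 7*c + 12)^3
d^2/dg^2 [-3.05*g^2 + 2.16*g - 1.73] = -6.10000000000000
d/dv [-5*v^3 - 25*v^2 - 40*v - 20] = -15*v^2 - 50*v - 40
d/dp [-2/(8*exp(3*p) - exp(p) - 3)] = (48*exp(2*p) - 2)*exp(p)/(-8*exp(3*p) + exp(p) + 3)^2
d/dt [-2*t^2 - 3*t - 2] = -4*t - 3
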